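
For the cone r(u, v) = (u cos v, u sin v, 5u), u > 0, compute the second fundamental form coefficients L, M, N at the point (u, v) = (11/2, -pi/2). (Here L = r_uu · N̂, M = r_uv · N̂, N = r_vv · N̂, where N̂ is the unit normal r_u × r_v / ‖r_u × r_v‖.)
L = 0;  M = 0;  N = 55*sqrt(26)/52

Compute the unit normal N̂(u, v) = (-5*sqrt(26)*u*cos(v)/(26*Abs(u)), -5*sqrt(26)*u*sin(v)/(26*Abs(u)), sqrt(26)*u/(26*Abs(u))), and the second partials r_uu, r_uv, r_vv. Take dot products:
  L(u, v) = r_uu · N̂ = 0,
  M(u, v) = r_uv · N̂ = 0,
  N(u, v) = r_vv · N̂ = 5*sqrt(26)*u^2/(26*Abs(u)).
Evaluating at (u, v) = (11/2, -pi/2):
  L = 0, M = 0, N = 55*sqrt(26)/52.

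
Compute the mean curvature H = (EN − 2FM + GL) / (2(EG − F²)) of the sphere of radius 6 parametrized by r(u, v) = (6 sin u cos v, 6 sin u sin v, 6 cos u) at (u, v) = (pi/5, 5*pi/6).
H = -1/6

With E = 36, F = 0, G = 36*sin(u)^2, L = -6*sin(u)/Abs(sin(u)), M = 0, N = -6*sin(u)^3/Abs(sin(u)), assemble
  H = (EN − 2FM + GL) / (2(EG − F²)) = -sin(u)/(6*Abs(sin(u))).
At (u, v) = (pi/5, 5*pi/6): H = -1/6.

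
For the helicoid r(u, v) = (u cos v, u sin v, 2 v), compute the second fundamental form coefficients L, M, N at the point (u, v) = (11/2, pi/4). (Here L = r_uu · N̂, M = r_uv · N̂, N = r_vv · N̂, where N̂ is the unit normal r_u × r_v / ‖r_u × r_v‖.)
L = 0;  M = -4*sqrt(137)/137;  N = 0

Compute the unit normal N̂(u, v) = (2*sin(v)/sqrt(u^2 + 4), -2*cos(v)/sqrt(u^2 + 4), u/sqrt(u^2 + 4)), and the second partials r_uu, r_uv, r_vv. Take dot products:
  L(u, v) = r_uu · N̂ = 0,
  M(u, v) = r_uv · N̂ = -2/sqrt(u^2 + 4),
  N(u, v) = r_vv · N̂ = 0.
Evaluating at (u, v) = (11/2, pi/4):
  L = 0, M = -4*sqrt(137)/137, N = 0.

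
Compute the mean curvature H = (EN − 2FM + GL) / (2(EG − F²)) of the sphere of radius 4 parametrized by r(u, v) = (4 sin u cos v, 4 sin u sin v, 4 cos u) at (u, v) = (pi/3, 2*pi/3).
H = -1/4

With E = 16, F = 0, G = 16*sin(u)^2, L = -4*sin(u)/Abs(sin(u)), M = 0, N = -4*sin(u)^3/Abs(sin(u)), assemble
  H = (EN − 2FM + GL) / (2(EG − F²)) = -sin(u)/(4*Abs(sin(u))).
At (u, v) = (pi/3, 2*pi/3): H = -1/4.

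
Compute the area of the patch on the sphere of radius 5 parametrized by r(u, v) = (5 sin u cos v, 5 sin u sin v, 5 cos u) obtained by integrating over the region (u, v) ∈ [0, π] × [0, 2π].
Area = 100*pi

Area = ∫∫ √(EG − F²) du dv with √(EG − F²) = 25*Abs(sin(u)). Integrating over [0, π] × [0, 2π] gives 100*pi.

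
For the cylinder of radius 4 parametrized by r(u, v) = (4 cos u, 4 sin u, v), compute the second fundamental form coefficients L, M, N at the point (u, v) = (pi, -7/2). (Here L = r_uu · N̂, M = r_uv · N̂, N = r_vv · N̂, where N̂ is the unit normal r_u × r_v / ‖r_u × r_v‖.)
L = -4;  M = 0;  N = 0

Compute the unit normal N̂(u, v) = (cos(u), sin(u), 0), and the second partials r_uu, r_uv, r_vv. Take dot products:
  L(u, v) = r_uu · N̂ = -4,
  M(u, v) = r_uv · N̂ = 0,
  N(u, v) = r_vv · N̂ = 0.
Evaluating at (u, v) = (pi, -7/2):
  L = -4, M = 0, N = 0.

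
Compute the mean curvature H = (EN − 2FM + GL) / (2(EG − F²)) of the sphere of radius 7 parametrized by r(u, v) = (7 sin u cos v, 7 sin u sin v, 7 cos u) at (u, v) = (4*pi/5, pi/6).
H = -1/7

With E = 49, F = 0, G = 49*sin(u)^2, L = -7*sin(u)/Abs(sin(u)), M = 0, N = -7*sin(u)^3/Abs(sin(u)), assemble
  H = (EN − 2FM + GL) / (2(EG − F²)) = -sin(u)/(7*Abs(sin(u))).
At (u, v) = (4*pi/5, pi/6): H = -1/7.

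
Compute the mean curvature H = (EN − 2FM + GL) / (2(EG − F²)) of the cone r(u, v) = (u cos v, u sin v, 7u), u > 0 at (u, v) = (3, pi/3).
H = 7*sqrt(2)/60

With E = 50, F = 0, G = u^2, L = 0, M = 0, N = 7*sqrt(2)*u^2/(10*Abs(u)), assemble
  H = (EN − 2FM + GL) / (2(EG − F²)) = 7*sqrt(2)/(20*Abs(u)).
At (u, v) = (3, pi/3): H = 7*sqrt(2)/60.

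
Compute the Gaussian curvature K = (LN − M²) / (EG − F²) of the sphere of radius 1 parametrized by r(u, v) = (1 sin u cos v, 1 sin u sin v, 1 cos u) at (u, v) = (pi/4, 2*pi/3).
K = 1

Coefficients of the first fundamental form: E = 1, F = 0, G = sin(u)^2.
Coefficients of the second fundamental form: L = -sin(u)/Abs(sin(u)), M = 0, N = -sin(u)^3/Abs(sin(u)).
Assemble K = (LN − M²)/(EG − F²) = 1. At (u, v) = (pi/4, 2*pi/3): K = 1.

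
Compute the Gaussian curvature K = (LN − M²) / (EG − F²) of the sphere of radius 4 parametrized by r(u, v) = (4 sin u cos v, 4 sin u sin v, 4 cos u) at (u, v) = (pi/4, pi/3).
K = 1/16

Coefficients of the first fundamental form: E = 16, F = 0, G = 16*sin(u)^2.
Coefficients of the second fundamental form: L = -4*sin(u)/Abs(sin(u)), M = 0, N = -4*sin(u)^3/Abs(sin(u)).
Assemble K = (LN − M²)/(EG − F²) = 1/16. At (u, v) = (pi/4, pi/3): K = 1/16.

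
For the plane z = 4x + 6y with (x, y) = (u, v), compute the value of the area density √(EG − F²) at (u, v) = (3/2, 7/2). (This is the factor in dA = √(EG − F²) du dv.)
√(EG − F²)|_{(3/2, 7/2)} = sqrt(53)

E = 17, F = 24, G = 37, so EG − F² = 53. Taking the positive square root: √(EG − F²) = sqrt(53). At (u, v) = (3/2, 7/2): sqrt(53).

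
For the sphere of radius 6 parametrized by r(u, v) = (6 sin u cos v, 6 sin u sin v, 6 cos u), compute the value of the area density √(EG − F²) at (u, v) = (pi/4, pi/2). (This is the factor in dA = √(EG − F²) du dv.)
√(EG − F²)|_{(pi/4, pi/2)} = 18*sqrt(2)

E = 36, F = 0, G = 36*sin(u)^2, so EG − F² = 1296*sin(u)^2. Taking the positive square root: √(EG − F²) = 36*Abs(sin(u)). At (u, v) = (pi/4, pi/2): 18*sqrt(2).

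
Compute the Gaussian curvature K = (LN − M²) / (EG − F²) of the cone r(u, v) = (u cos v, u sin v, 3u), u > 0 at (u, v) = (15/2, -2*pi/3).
K = 0

Coefficients of the first fundamental form: E = 10, F = 0, G = u^2.
Coefficients of the second fundamental form: L = 0, M = 0, N = 3*sqrt(10)*u^2/(10*Abs(u)).
Assemble K = (LN − M²)/(EG − F²) = 0. At (u, v) = (15/2, -2*pi/3): K = 0.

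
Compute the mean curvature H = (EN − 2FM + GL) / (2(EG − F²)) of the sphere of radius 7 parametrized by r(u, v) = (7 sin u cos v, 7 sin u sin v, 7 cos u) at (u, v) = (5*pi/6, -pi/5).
H = -1/7

With E = 49, F = 0, G = 49*sin(u)^2, L = -7*sin(u)/Abs(sin(u)), M = 0, N = -7*sin(u)^3/Abs(sin(u)), assemble
  H = (EN − 2FM + GL) / (2(EG − F²)) = -sin(u)/(7*Abs(sin(u))).
At (u, v) = (5*pi/6, -pi/5): H = -1/7.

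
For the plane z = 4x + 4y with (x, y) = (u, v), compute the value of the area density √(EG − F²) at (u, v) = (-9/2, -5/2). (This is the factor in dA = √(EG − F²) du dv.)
√(EG − F²)|_{(-9/2, -5/2)} = sqrt(33)

E = 17, F = 16, G = 17, so EG − F² = 33. Taking the positive square root: √(EG − F²) = sqrt(33). At (u, v) = (-9/2, -5/2): sqrt(33).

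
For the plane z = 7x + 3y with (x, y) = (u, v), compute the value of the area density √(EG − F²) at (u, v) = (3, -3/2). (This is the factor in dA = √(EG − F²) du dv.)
√(EG − F²)|_{(3, -3/2)} = sqrt(59)

E = 50, F = 21, G = 10, so EG − F² = 59. Taking the positive square root: √(EG − F²) = sqrt(59). At (u, v) = (3, -3/2): sqrt(59).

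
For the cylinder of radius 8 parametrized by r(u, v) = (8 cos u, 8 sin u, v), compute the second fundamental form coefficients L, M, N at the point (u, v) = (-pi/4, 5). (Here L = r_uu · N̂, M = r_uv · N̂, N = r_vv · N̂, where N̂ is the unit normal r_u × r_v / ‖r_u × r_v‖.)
L = -8;  M = 0;  N = 0

Compute the unit normal N̂(u, v) = (cos(u), sin(u), 0), and the second partials r_uu, r_uv, r_vv. Take dot products:
  L(u, v) = r_uu · N̂ = -8,
  M(u, v) = r_uv · N̂ = 0,
  N(u, v) = r_vv · N̂ = 0.
Evaluating at (u, v) = (-pi/4, 5):
  L = -8, M = 0, N = 0.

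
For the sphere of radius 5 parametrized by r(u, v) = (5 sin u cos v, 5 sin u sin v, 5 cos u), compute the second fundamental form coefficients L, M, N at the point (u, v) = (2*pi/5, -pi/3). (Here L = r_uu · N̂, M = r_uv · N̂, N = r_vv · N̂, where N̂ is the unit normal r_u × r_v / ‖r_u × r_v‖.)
L = -5;  M = 0;  N = -25/8 - 5*sqrt(5)/8

Compute the unit normal N̂(u, v) = (sin(u)^2*cos(v)/Abs(sin(u)), sin(u)^2*sin(v)/Abs(sin(u)), sin(2*u)/(2*Abs(sin(u)))), and the second partials r_uu, r_uv, r_vv. Take dot products:
  L(u, v) = r_uu · N̂ = -5*sin(u)/Abs(sin(u)),
  M(u, v) = r_uv · N̂ = 0,
  N(u, v) = r_vv · N̂ = -5*sin(u)^3/Abs(sin(u)).
Evaluating at (u, v) = (2*pi/5, -pi/3):
  L = -5, M = 0, N = -25/8 - 5*sqrt(5)/8.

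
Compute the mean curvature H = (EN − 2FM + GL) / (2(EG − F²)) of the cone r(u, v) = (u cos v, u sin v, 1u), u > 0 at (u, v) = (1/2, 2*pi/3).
H = sqrt(2)/2

With E = 2, F = 0, G = u^2, L = 0, M = 0, N = sqrt(2)*u^2/(2*Abs(u)), assemble
  H = (EN − 2FM + GL) / (2(EG − F²)) = sqrt(2)/(4*Abs(u)).
At (u, v) = (1/2, 2*pi/3): H = sqrt(2)/2.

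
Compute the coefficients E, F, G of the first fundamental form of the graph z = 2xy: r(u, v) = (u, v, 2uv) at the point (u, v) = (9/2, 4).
E = 65;  F = 72;  G = 82

Partials: r_u = (1, 0, 2*v), r_v = (0, 1, 2*u). As functions of (u, v):
  E = r_u · r_u = 4*v^2 + 1,
  F = r_u · r_v = 4*u*v,
  G = r_v · r_v = 4*u^2 + 1.
Evaluating at (u, v) = (9/2, 4): E = 65, F = 72, G = 82.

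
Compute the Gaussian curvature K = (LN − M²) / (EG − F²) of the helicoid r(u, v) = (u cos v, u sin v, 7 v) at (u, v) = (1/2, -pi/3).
K = -784/38809

Coefficients of the first fundamental form: E = 1, F = 0, G = u^2 + 49.
Coefficients of the second fundamental form: L = 0, M = -7/sqrt(u^2 + 49), N = 0.
Assemble K = (LN − M²)/(EG − F²) = -49/(u^2 + 49)^2. At (u, v) = (1/2, -pi/3): K = -784/38809.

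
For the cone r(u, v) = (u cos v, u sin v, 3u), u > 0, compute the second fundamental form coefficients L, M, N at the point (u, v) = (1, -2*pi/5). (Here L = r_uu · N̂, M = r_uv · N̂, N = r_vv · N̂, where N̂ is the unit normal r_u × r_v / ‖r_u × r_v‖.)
L = 0;  M = 0;  N = 3*sqrt(10)/10

Compute the unit normal N̂(u, v) = (-3*sqrt(10)*u*cos(v)/(10*Abs(u)), -3*sqrt(10)*u*sin(v)/(10*Abs(u)), sqrt(10)*u/(10*Abs(u))), and the second partials r_uu, r_uv, r_vv. Take dot products:
  L(u, v) = r_uu · N̂ = 0,
  M(u, v) = r_uv · N̂ = 0,
  N(u, v) = r_vv · N̂ = 3*sqrt(10)*u^2/(10*Abs(u)).
Evaluating at (u, v) = (1, -2*pi/5):
  L = 0, M = 0, N = 3*sqrt(10)/10.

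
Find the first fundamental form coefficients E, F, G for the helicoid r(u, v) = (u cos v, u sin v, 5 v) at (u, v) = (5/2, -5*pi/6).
E = 1;  F = 0;  G = 125/4

Partials: r_u = (cos(v), sin(v), 0), r_v = (-u*sin(v), u*cos(v), 5). As functions of (u, v):
  E = r_u · r_u = 1,
  F = r_u · r_v = 0,
  G = r_v · r_v = u^2 + 25.
Evaluating at (u, v) = (5/2, -5*pi/6): E = 1, F = 0, G = 125/4.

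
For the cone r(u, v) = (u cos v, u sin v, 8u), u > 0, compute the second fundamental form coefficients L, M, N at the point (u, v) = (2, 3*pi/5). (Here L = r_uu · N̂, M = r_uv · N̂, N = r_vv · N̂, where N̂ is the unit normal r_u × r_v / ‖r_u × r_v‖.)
L = 0;  M = 0;  N = 16*sqrt(65)/65

Compute the unit normal N̂(u, v) = (-8*sqrt(65)*u*cos(v)/(65*Abs(u)), -8*sqrt(65)*u*sin(v)/(65*Abs(u)), sqrt(65)*u/(65*Abs(u))), and the second partials r_uu, r_uv, r_vv. Take dot products:
  L(u, v) = r_uu · N̂ = 0,
  M(u, v) = r_uv · N̂ = 0,
  N(u, v) = r_vv · N̂ = 8*sqrt(65)*u^2/(65*Abs(u)).
Evaluating at (u, v) = (2, 3*pi/5):
  L = 0, M = 0, N = 16*sqrt(65)/65.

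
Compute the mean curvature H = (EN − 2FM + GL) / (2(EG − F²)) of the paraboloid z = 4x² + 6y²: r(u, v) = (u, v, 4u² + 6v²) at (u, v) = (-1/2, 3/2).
H = 1402*sqrt(341)/116281

With E = 64*u^2 + 1, F = 96*u*v, G = 144*v^2 + 1, L = 8/sqrt(64*u^2 + 144*v^2 + 1), M = 0, N = 12/sqrt(64*u^2 + 144*v^2 + 1), assemble
  H = (EN − 2FM + GL) / (2(EG − F²)) = 2*(192*u^2 + 288*v^2 + 5)/(64*u^2 + 144*v^2 + 1)^(3/2).
At (u, v) = (-1/2, 3/2): H = 1402*sqrt(341)/116281.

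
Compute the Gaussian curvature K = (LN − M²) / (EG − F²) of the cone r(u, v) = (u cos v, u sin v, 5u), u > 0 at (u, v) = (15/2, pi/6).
K = 0

Coefficients of the first fundamental form: E = 26, F = 0, G = u^2.
Coefficients of the second fundamental form: L = 0, M = 0, N = 5*sqrt(26)*u^2/(26*Abs(u)).
Assemble K = (LN − M²)/(EG − F²) = 0. At (u, v) = (15/2, pi/6): K = 0.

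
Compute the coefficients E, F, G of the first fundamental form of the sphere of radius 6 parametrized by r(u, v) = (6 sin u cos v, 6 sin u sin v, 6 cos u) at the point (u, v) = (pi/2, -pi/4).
E = 36;  F = 0;  G = 36

Partials: r_u = (6*cos(u)*cos(v), 6*sin(v)*cos(u), -6*sin(u)), r_v = (-6*sin(u)*sin(v), 6*sin(u)*cos(v), 0). As functions of (u, v):
  E = r_u · r_u = 36,
  F = r_u · r_v = 0,
  G = r_v · r_v = 36*sin(u)^2.
Evaluating at (u, v) = (pi/2, -pi/4): E = 36, F = 0, G = 36.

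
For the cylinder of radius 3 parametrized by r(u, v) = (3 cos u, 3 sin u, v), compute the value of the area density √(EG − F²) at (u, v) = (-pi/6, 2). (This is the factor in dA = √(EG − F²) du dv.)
√(EG − F²)|_{(-pi/6, 2)} = 3

E = 9, F = 0, G = 1, so EG − F² = 9. Taking the positive square root: √(EG − F²) = 3. At (u, v) = (-pi/6, 2): 3.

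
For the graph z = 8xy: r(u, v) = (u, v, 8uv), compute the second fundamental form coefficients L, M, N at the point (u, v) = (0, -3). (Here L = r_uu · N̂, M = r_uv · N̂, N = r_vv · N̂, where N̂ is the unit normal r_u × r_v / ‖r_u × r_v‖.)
L = 0;  M = 8*sqrt(577)/577;  N = 0

Compute the unit normal N̂(u, v) = (-8*v/sqrt(64*u^2 + 64*v^2 + 1), -8*u/sqrt(64*u^2 + 64*v^2 + 1), 1/sqrt(64*u^2 + 64*v^2 + 1)), and the second partials r_uu, r_uv, r_vv. Take dot products:
  L(u, v) = r_uu · N̂ = 0,
  M(u, v) = r_uv · N̂ = 8/sqrt(64*u^2 + 64*v^2 + 1),
  N(u, v) = r_vv · N̂ = 0.
Evaluating at (u, v) = (0, -3):
  L = 0, M = 8*sqrt(577)/577, N = 0.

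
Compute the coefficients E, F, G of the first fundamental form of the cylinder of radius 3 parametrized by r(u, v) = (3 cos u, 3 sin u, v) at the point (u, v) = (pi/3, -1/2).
E = 9;  F = 0;  G = 1

Partials: r_u = (-3*sin(u), 3*cos(u), 0), r_v = (0, 0, 1). As functions of (u, v):
  E = r_u · r_u = 9,
  F = r_u · r_v = 0,
  G = r_v · r_v = 1.
Evaluating at (u, v) = (pi/3, -1/2): E = 9, F = 0, G = 1.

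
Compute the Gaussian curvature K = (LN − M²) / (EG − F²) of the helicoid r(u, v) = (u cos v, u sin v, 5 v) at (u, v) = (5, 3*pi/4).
K = -1/100

Coefficients of the first fundamental form: E = 1, F = 0, G = u^2 + 25.
Coefficients of the second fundamental form: L = 0, M = -5/sqrt(u^2 + 25), N = 0.
Assemble K = (LN − M²)/(EG − F²) = -25/(u^2 + 25)^2. At (u, v) = (5, 3*pi/4): K = -1/100.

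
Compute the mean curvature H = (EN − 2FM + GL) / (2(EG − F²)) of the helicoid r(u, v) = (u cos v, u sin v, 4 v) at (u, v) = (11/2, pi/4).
H = 0

With E = 1, F = 0, G = u^2 + 16, L = 0, M = -4/sqrt(u^2 + 16), N = 0, assemble
  H = (EN − 2FM + GL) / (2(EG − F²)) = 0.
At (u, v) = (11/2, pi/4): H = 0.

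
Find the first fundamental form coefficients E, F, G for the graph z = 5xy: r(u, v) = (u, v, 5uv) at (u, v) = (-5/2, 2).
E = 101;  F = -125;  G = 629/4

Partials: r_u = (1, 0, 5*v), r_v = (0, 1, 5*u). As functions of (u, v):
  E = r_u · r_u = 25*v^2 + 1,
  F = r_u · r_v = 25*u*v,
  G = r_v · r_v = 25*u^2 + 1.
Evaluating at (u, v) = (-5/2, 2): E = 101, F = -125, G = 629/4.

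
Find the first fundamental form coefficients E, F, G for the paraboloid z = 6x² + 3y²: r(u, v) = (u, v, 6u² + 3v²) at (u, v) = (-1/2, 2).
E = 37;  F = -72;  G = 145

Partials: r_u = (1, 0, 12*u), r_v = (0, 1, 6*v). As functions of (u, v):
  E = r_u · r_u = 144*u^2 + 1,
  F = r_u · r_v = 72*u*v,
  G = r_v · r_v = 36*v^2 + 1.
Evaluating at (u, v) = (-1/2, 2): E = 37, F = -72, G = 145.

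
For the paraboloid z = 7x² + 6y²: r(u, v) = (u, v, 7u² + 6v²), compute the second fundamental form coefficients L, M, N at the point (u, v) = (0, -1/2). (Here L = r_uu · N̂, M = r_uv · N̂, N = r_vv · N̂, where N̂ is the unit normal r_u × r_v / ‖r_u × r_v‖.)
L = 14*sqrt(37)/37;  M = 0;  N = 12*sqrt(37)/37

Compute the unit normal N̂(u, v) = (-14*u/sqrt(196*u^2 + 144*v^2 + 1), -12*v/sqrt(196*u^2 + 144*v^2 + 1), 1/sqrt(196*u^2 + 144*v^2 + 1)), and the second partials r_uu, r_uv, r_vv. Take dot products:
  L(u, v) = r_uu · N̂ = 14/sqrt(196*u^2 + 144*v^2 + 1),
  M(u, v) = r_uv · N̂ = 0,
  N(u, v) = r_vv · N̂ = 12/sqrt(196*u^2 + 144*v^2 + 1).
Evaluating at (u, v) = (0, -1/2):
  L = 14*sqrt(37)/37, M = 0, N = 12*sqrt(37)/37.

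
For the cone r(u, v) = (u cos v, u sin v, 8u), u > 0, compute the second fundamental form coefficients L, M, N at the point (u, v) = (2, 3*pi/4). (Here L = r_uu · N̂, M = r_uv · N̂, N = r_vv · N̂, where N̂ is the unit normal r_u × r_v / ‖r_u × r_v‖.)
L = 0;  M = 0;  N = 16*sqrt(65)/65

Compute the unit normal N̂(u, v) = (-8*sqrt(65)*u*cos(v)/(65*Abs(u)), -8*sqrt(65)*u*sin(v)/(65*Abs(u)), sqrt(65)*u/(65*Abs(u))), and the second partials r_uu, r_uv, r_vv. Take dot products:
  L(u, v) = r_uu · N̂ = 0,
  M(u, v) = r_uv · N̂ = 0,
  N(u, v) = r_vv · N̂ = 8*sqrt(65)*u^2/(65*Abs(u)).
Evaluating at (u, v) = (2, 3*pi/4):
  L = 0, M = 0, N = 16*sqrt(65)/65.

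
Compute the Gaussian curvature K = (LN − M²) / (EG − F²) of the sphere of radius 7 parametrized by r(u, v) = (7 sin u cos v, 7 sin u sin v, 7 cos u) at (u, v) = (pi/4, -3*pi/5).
K = 1/49

Coefficients of the first fundamental form: E = 49, F = 0, G = 49*sin(u)^2.
Coefficients of the second fundamental form: L = -7*sin(u)/Abs(sin(u)), M = 0, N = -7*sin(u)^3/Abs(sin(u)).
Assemble K = (LN − M²)/(EG − F²) = 1/49. At (u, v) = (pi/4, -3*pi/5): K = 1/49.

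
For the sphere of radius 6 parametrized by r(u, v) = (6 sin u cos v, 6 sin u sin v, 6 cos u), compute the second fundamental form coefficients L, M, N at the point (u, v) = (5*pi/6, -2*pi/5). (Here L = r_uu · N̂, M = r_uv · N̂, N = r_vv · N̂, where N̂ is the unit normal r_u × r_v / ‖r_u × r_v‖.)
L = -6;  M = 0;  N = -3/2

Compute the unit normal N̂(u, v) = (sin(u)^2*cos(v)/Abs(sin(u)), sin(u)^2*sin(v)/Abs(sin(u)), sin(2*u)/(2*Abs(sin(u)))), and the second partials r_uu, r_uv, r_vv. Take dot products:
  L(u, v) = r_uu · N̂ = -6*sin(u)/Abs(sin(u)),
  M(u, v) = r_uv · N̂ = 0,
  N(u, v) = r_vv · N̂ = -6*sin(u)^3/Abs(sin(u)).
Evaluating at (u, v) = (5*pi/6, -2*pi/5):
  L = -6, M = 0, N = -3/2.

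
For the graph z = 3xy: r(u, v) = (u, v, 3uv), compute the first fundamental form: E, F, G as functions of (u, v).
E = 9*v^2 + 1;  F = 9*u*v;  G = 9*u^2 + 1

Compute partials: r_u = (1, 0, 3*v), r_v = (0, 1, 3*u). Then
  E = r_u · r_u = 9*v^2 + 1,
  F = r_u · r_v = 9*u*v,
  G = r_v · r_v = 9*u^2 + 1.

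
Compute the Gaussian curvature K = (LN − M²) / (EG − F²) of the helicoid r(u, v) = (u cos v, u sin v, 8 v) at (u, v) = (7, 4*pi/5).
K = -64/12769

Coefficients of the first fundamental form: E = 1, F = 0, G = u^2 + 64.
Coefficients of the second fundamental form: L = 0, M = -8/sqrt(u^2 + 64), N = 0.
Assemble K = (LN − M²)/(EG − F²) = -64/(u^2 + 64)^2. At (u, v) = (7, 4*pi/5): K = -64/12769.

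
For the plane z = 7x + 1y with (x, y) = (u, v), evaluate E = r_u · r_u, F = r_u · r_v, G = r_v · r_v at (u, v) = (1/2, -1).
E = 50;  F = 7;  G = 2

Partials: r_u = (1, 0, 7), r_v = (0, 1, 1). As functions of (u, v):
  E = r_u · r_u = 50,
  F = r_u · r_v = 7,
  G = r_v · r_v = 2.
Evaluating at (u, v) = (1/2, -1): E = 50, F = 7, G = 2.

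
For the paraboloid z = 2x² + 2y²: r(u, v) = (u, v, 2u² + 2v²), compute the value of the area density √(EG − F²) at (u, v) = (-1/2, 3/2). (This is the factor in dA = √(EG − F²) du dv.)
√(EG − F²)|_{(-1/2, 3/2)} = sqrt(41)

E = 16*u^2 + 1, F = 16*u*v, G = 16*v^2 + 1, so EG − F² = 16*u^2 + 16*v^2 + 1. Taking the positive square root: √(EG − F²) = sqrt(16*u^2 + 16*v^2 + 1). At (u, v) = (-1/2, 3/2): sqrt(41).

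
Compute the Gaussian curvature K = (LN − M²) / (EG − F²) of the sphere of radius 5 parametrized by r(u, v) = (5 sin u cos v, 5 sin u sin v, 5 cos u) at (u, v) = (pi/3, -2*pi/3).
K = 1/25

Coefficients of the first fundamental form: E = 25, F = 0, G = 25*sin(u)^2.
Coefficients of the second fundamental form: L = -5*sin(u)/Abs(sin(u)), M = 0, N = -5*sin(u)^3/Abs(sin(u)).
Assemble K = (LN − M²)/(EG − F²) = 1/25. At (u, v) = (pi/3, -2*pi/3): K = 1/25.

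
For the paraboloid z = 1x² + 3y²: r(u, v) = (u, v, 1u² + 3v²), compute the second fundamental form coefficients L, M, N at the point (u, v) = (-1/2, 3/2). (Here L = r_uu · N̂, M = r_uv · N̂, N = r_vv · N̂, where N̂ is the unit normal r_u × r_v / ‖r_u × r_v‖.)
L = 2*sqrt(83)/83;  M = 0;  N = 6*sqrt(83)/83

Compute the unit normal N̂(u, v) = (-2*u/sqrt(4*u^2 + 36*v^2 + 1), -6*v/sqrt(4*u^2 + 36*v^2 + 1), 1/sqrt(4*u^2 + 36*v^2 + 1)), and the second partials r_uu, r_uv, r_vv. Take dot products:
  L(u, v) = r_uu · N̂ = 2/sqrt(4*u^2 + 36*v^2 + 1),
  M(u, v) = r_uv · N̂ = 0,
  N(u, v) = r_vv · N̂ = 6/sqrt(4*u^2 + 36*v^2 + 1).
Evaluating at (u, v) = (-1/2, 3/2):
  L = 2*sqrt(83)/83, M = 0, N = 6*sqrt(83)/83.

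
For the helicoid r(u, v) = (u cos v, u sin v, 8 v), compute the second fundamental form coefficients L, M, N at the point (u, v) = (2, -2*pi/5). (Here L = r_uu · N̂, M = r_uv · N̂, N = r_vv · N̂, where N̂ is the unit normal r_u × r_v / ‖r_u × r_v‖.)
L = 0;  M = -4*sqrt(17)/17;  N = 0

Compute the unit normal N̂(u, v) = (8*sin(v)/sqrt(u^2 + 64), -8*cos(v)/sqrt(u^2 + 64), u/sqrt(u^2 + 64)), and the second partials r_uu, r_uv, r_vv. Take dot products:
  L(u, v) = r_uu · N̂ = 0,
  M(u, v) = r_uv · N̂ = -8/sqrt(u^2 + 64),
  N(u, v) = r_vv · N̂ = 0.
Evaluating at (u, v) = (2, -2*pi/5):
  L = 0, M = -4*sqrt(17)/17, N = 0.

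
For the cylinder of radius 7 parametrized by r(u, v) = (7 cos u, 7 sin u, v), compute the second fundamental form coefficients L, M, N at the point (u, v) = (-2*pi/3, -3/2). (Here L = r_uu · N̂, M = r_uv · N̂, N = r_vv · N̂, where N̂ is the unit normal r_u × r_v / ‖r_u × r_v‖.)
L = -7;  M = 0;  N = 0

Compute the unit normal N̂(u, v) = (cos(u), sin(u), 0), and the second partials r_uu, r_uv, r_vv. Take dot products:
  L(u, v) = r_uu · N̂ = -7,
  M(u, v) = r_uv · N̂ = 0,
  N(u, v) = r_vv · N̂ = 0.
Evaluating at (u, v) = (-2*pi/3, -3/2):
  L = -7, M = 0, N = 0.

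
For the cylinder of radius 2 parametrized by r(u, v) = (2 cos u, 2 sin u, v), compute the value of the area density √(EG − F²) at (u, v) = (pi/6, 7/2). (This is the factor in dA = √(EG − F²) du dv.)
√(EG − F²)|_{(pi/6, 7/2)} = 2

E = 4, F = 0, G = 1, so EG − F² = 4. Taking the positive square root: √(EG − F²) = 2. At (u, v) = (pi/6, 7/2): 2.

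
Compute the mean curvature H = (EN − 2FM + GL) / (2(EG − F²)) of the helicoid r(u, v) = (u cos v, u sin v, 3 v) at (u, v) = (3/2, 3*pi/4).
H = 0

With E = 1, F = 0, G = u^2 + 9, L = 0, M = -3/sqrt(u^2 + 9), N = 0, assemble
  H = (EN − 2FM + GL) / (2(EG − F²)) = 0.
At (u, v) = (3/2, 3*pi/4): H = 0.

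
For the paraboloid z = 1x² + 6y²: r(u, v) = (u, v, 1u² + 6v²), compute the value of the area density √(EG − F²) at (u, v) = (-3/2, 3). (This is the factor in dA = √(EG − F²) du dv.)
√(EG − F²)|_{(-3/2, 3)} = sqrt(1306)

E = 4*u^2 + 1, F = 24*u*v, G = 144*v^2 + 1, so EG − F² = 4*u^2 + 144*v^2 + 1. Taking the positive square root: √(EG − F²) = sqrt(4*u^2 + 144*v^2 + 1). At (u, v) = (-3/2, 3): sqrt(1306).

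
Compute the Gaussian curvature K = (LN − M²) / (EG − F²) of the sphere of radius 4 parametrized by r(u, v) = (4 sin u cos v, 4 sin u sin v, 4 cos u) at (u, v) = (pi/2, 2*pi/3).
K = 1/16

Coefficients of the first fundamental form: E = 16, F = 0, G = 16*sin(u)^2.
Coefficients of the second fundamental form: L = -4*sin(u)/Abs(sin(u)), M = 0, N = -4*sin(u)^3/Abs(sin(u)).
Assemble K = (LN − M²)/(EG − F²) = 1/16. At (u, v) = (pi/2, 2*pi/3): K = 1/16.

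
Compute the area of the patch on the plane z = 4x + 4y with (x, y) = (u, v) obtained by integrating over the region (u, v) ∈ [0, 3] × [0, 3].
Area = 9*sqrt(33)

Area = ∫∫ √(EG − F²) du dv with √(EG − F²) = sqrt(33). Integrating over [0, 3] × [0, 3] gives 9*sqrt(33).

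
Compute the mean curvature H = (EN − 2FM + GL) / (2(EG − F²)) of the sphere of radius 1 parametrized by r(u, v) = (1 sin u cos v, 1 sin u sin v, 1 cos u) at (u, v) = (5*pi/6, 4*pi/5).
H = -1

With E = 1, F = 0, G = sin(u)^2, L = -sin(u)/Abs(sin(u)), M = 0, N = -sin(u)^3/Abs(sin(u)), assemble
  H = (EN − 2FM + GL) / (2(EG − F²)) = -sin(u)/Abs(sin(u)).
At (u, v) = (5*pi/6, 4*pi/5): H = -1.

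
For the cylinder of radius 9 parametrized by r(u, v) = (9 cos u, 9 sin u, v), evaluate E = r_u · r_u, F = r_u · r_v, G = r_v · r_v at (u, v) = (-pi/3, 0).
E = 81;  F = 0;  G = 1

Partials: r_u = (-9*sin(u), 9*cos(u), 0), r_v = (0, 0, 1). As functions of (u, v):
  E = r_u · r_u = 81,
  F = r_u · r_v = 0,
  G = r_v · r_v = 1.
Evaluating at (u, v) = (-pi/3, 0): E = 81, F = 0, G = 1.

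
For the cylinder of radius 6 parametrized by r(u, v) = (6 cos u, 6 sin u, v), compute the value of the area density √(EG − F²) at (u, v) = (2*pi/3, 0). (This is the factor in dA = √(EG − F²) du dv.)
√(EG − F²)|_{(2*pi/3, 0)} = 6

E = 36, F = 0, G = 1, so EG − F² = 36. Taking the positive square root: √(EG − F²) = 6. At (u, v) = (2*pi/3, 0): 6.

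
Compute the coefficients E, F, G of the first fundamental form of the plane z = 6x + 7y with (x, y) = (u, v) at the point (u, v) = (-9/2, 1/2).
E = 37;  F = 42;  G = 50

Partials: r_u = (1, 0, 6), r_v = (0, 1, 7). As functions of (u, v):
  E = r_u · r_u = 37,
  F = r_u · r_v = 42,
  G = r_v · r_v = 50.
Evaluating at (u, v) = (-9/2, 1/2): E = 37, F = 42, G = 50.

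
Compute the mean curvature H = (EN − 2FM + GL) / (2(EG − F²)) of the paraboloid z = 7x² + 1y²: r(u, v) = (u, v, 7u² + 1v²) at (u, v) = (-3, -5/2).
H = 1947*sqrt(1790)/3204100

With E = 196*u^2 + 1, F = 28*u*v, G = 4*v^2 + 1, L = 14/sqrt(196*u^2 + 4*v^2 + 1), M = 0, N = 2/sqrt(196*u^2 + 4*v^2 + 1), assemble
  H = (EN − 2FM + GL) / (2(EG − F²)) = 4*(49*u^2 + 7*v^2 + 2)/(196*u^2 + 4*v^2 + 1)^(3/2).
At (u, v) = (-3, -5/2): H = 1947*sqrt(1790)/3204100.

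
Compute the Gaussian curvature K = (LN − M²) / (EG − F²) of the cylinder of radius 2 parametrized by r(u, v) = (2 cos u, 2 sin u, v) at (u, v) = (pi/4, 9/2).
K = 0

Coefficients of the first fundamental form: E = 4, F = 0, G = 1.
Coefficients of the second fundamental form: L = -2, M = 0, N = 0.
Assemble K = (LN − M²)/(EG − F²) = 0. At (u, v) = (pi/4, 9/2): K = 0.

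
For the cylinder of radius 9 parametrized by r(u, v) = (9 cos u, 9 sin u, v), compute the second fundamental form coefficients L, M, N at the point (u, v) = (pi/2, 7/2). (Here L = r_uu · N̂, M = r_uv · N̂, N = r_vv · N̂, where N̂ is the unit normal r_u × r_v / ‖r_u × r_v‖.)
L = -9;  M = 0;  N = 0

Compute the unit normal N̂(u, v) = (cos(u), sin(u), 0), and the second partials r_uu, r_uv, r_vv. Take dot products:
  L(u, v) = r_uu · N̂ = -9,
  M(u, v) = r_uv · N̂ = 0,
  N(u, v) = r_vv · N̂ = 0.
Evaluating at (u, v) = (pi/2, 7/2):
  L = -9, M = 0, N = 0.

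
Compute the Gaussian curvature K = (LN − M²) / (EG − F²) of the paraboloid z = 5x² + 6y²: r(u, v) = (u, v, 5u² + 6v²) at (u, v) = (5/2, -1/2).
K = 30/109561

Coefficients of the first fundamental form: E = 100*u^2 + 1, F = 120*u*v, G = 144*v^2 + 1.
Coefficients of the second fundamental form: L = 10/sqrt(100*u^2 + 144*v^2 + 1), M = 0, N = 12/sqrt(100*u^2 + 144*v^2 + 1).
Assemble K = (LN − M²)/(EG − F²) = 120/(10000*u^4 + 28800*u^2*v^2 + 200*u^2 + 20736*v^4 + 288*v^2 + 1). At (u, v) = (5/2, -1/2): K = 30/109561.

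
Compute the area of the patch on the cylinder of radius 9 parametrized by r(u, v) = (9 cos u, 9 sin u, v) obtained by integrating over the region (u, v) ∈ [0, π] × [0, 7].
Area = 63*pi

Area = ∫∫ √(EG − F²) du dv with √(EG − F²) = 9. Integrating over [0, π] × [0, 7] gives 63*pi.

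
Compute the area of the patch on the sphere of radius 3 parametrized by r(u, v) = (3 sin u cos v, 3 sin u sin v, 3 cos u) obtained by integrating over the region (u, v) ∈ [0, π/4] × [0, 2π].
Area = 9*pi*(2 - sqrt(2))

Area = ∫∫ √(EG − F²) du dv with √(EG − F²) = 9*Abs(sin(u)). Integrating over [0, π/4] × [0, 2π] gives 9*pi*(2 - sqrt(2)).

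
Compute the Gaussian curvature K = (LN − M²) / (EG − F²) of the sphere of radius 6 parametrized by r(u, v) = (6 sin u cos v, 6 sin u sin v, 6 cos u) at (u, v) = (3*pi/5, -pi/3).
K = 1/36

Coefficients of the first fundamental form: E = 36, F = 0, G = 36*sin(u)^2.
Coefficients of the second fundamental form: L = -6*sin(u)/Abs(sin(u)), M = 0, N = -6*sin(u)^3/Abs(sin(u)).
Assemble K = (LN − M²)/(EG − F²) = 1/36. At (u, v) = (3*pi/5, -pi/3): K = 1/36.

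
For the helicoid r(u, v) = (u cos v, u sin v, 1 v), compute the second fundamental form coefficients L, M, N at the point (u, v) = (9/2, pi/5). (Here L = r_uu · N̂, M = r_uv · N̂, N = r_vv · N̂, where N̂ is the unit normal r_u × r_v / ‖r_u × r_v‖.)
L = 0;  M = -2*sqrt(85)/85;  N = 0

Compute the unit normal N̂(u, v) = (sin(v)/sqrt(u^2 + 1), -cos(v)/sqrt(u^2 + 1), u/sqrt(u^2 + 1)), and the second partials r_uu, r_uv, r_vv. Take dot products:
  L(u, v) = r_uu · N̂ = 0,
  M(u, v) = r_uv · N̂ = -1/sqrt(u^2 + 1),
  N(u, v) = r_vv · N̂ = 0.
Evaluating at (u, v) = (9/2, pi/5):
  L = 0, M = -2*sqrt(85)/85, N = 0.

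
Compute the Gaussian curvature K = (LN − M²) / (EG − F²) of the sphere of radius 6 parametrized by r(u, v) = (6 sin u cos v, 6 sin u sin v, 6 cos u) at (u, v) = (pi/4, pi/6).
K = 1/36

Coefficients of the first fundamental form: E = 36, F = 0, G = 36*sin(u)^2.
Coefficients of the second fundamental form: L = -6*sin(u)/Abs(sin(u)), M = 0, N = -6*sin(u)^3/Abs(sin(u)).
Assemble K = (LN − M²)/(EG − F²) = 1/36. At (u, v) = (pi/4, pi/6): K = 1/36.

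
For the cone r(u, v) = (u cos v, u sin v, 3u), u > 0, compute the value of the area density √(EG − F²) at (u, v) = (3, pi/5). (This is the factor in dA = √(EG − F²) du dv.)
√(EG − F²)|_{(3, pi/5)} = 3*sqrt(10)

E = 10, F = 0, G = u^2, so EG − F² = 10*u^2. Taking the positive square root: √(EG − F²) = sqrt(10)*Abs(u). At (u, v) = (3, pi/5): 3*sqrt(10).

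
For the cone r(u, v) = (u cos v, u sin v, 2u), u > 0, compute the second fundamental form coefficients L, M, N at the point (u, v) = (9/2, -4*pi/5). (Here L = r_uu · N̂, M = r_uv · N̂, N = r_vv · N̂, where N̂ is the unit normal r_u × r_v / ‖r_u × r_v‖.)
L = 0;  M = 0;  N = 9*sqrt(5)/5

Compute the unit normal N̂(u, v) = (-2*sqrt(5)*u*cos(v)/(5*Abs(u)), -2*sqrt(5)*u*sin(v)/(5*Abs(u)), sqrt(5)*u/(5*Abs(u))), and the second partials r_uu, r_uv, r_vv. Take dot products:
  L(u, v) = r_uu · N̂ = 0,
  M(u, v) = r_uv · N̂ = 0,
  N(u, v) = r_vv · N̂ = 2*sqrt(5)*u^2/(5*Abs(u)).
Evaluating at (u, v) = (9/2, -4*pi/5):
  L = 0, M = 0, N = 9*sqrt(5)/5.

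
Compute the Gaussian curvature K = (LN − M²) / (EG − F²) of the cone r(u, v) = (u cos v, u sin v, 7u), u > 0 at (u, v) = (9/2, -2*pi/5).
K = 0

Coefficients of the first fundamental form: E = 50, F = 0, G = u^2.
Coefficients of the second fundamental form: L = 0, M = 0, N = 7*sqrt(2)*u^2/(10*Abs(u)).
Assemble K = (LN − M²)/(EG − F²) = 0. At (u, v) = (9/2, -2*pi/5): K = 0.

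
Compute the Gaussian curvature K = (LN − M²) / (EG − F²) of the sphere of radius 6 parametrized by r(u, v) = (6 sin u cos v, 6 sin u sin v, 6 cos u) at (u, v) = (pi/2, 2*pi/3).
K = 1/36

Coefficients of the first fundamental form: E = 36, F = 0, G = 36*sin(u)^2.
Coefficients of the second fundamental form: L = -6*sin(u)/Abs(sin(u)), M = 0, N = -6*sin(u)^3/Abs(sin(u)).
Assemble K = (LN − M²)/(EG − F²) = 1/36. At (u, v) = (pi/2, 2*pi/3): K = 1/36.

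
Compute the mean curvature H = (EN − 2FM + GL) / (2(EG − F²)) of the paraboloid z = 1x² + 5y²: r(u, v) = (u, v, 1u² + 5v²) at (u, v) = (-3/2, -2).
H = 11*sqrt(410)/4100

With E = 4*u^2 + 1, F = 20*u*v, G = 100*v^2 + 1, L = 2/sqrt(4*u^2 + 100*v^2 + 1), M = 0, N = 10/sqrt(4*u^2 + 100*v^2 + 1), assemble
  H = (EN − 2FM + GL) / (2(EG − F²)) = 2*(10*u^2 + 50*v^2 + 3)/(4*u^2 + 100*v^2 + 1)^(3/2).
At (u, v) = (-3/2, -2): H = 11*sqrt(410)/4100.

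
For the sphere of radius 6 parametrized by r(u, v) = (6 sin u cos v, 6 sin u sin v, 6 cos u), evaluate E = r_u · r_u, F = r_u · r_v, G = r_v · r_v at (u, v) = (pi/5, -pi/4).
E = 36;  F = 0;  G = 45/2 - 9*sqrt(5)/2

Partials: r_u = (6*cos(u)*cos(v), 6*sin(v)*cos(u), -6*sin(u)), r_v = (-6*sin(u)*sin(v), 6*sin(u)*cos(v), 0). As functions of (u, v):
  E = r_u · r_u = 36,
  F = r_u · r_v = 0,
  G = r_v · r_v = 36*sin(u)^2.
Evaluating at (u, v) = (pi/5, -pi/4): E = 36, F = 0, G = 45/2 - 9*sqrt(5)/2.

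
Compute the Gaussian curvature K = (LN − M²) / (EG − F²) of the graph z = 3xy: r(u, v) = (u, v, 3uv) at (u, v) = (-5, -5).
K = -9/203401

Coefficients of the first fundamental form: E = 9*v^2 + 1, F = 9*u*v, G = 9*u^2 + 1.
Coefficients of the second fundamental form: L = 0, M = 3/sqrt(9*u^2 + 9*v^2 + 1), N = 0.
Assemble K = (LN − M²)/(EG − F²) = -9/(81*u^4 + 162*u^2*v^2 + 18*u^2 + 81*v^4 + 18*v^2 + 1). At (u, v) = (-5, -5): K = -9/203401.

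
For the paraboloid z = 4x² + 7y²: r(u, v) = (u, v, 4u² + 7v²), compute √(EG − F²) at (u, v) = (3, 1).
√(EG − F²)|_{(3, 1)} = sqrt(773)

E = 64*u^2 + 1, F = 112*u*v, G = 196*v^2 + 1; EG − F² = 64*u^2 + 196*v^2 + 1; √(EG − F²) = sqrt(64*u^2 + 196*v^2 + 1). At the given point: sqrt(773).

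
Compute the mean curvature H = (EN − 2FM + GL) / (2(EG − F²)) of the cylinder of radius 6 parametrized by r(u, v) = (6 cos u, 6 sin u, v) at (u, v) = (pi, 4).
H = -1/12

With E = 36, F = 0, G = 1, L = -6, M = 0, N = 0, assemble
  H = (EN − 2FM + GL) / (2(EG − F²)) = -1/12.
At (u, v) = (pi, 4): H = -1/12.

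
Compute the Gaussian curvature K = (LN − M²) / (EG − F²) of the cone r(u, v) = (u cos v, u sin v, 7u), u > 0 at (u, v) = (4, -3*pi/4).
K = 0

Coefficients of the first fundamental form: E = 50, F = 0, G = u^2.
Coefficients of the second fundamental form: L = 0, M = 0, N = 7*sqrt(2)*u^2/(10*Abs(u)).
Assemble K = (LN − M²)/(EG − F²) = 0. At (u, v) = (4, -3*pi/4): K = 0.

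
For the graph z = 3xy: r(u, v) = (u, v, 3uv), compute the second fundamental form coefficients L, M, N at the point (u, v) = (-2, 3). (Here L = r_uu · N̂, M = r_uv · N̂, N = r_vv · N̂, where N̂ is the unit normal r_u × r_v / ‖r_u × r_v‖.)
L = 0;  M = 3*sqrt(118)/118;  N = 0

Compute the unit normal N̂(u, v) = (-3*v/sqrt(9*u^2 + 9*v^2 + 1), -3*u/sqrt(9*u^2 + 9*v^2 + 1), 1/sqrt(9*u^2 + 9*v^2 + 1)), and the second partials r_uu, r_uv, r_vv. Take dot products:
  L(u, v) = r_uu · N̂ = 0,
  M(u, v) = r_uv · N̂ = 3/sqrt(9*u^2 + 9*v^2 + 1),
  N(u, v) = r_vv · N̂ = 0.
Evaluating at (u, v) = (-2, 3):
  L = 0, M = 3*sqrt(118)/118, N = 0.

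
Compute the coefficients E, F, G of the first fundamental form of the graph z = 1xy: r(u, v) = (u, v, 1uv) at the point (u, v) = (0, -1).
E = 2;  F = 0;  G = 1

Partials: r_u = (1, 0, v), r_v = (0, 1, u). As functions of (u, v):
  E = r_u · r_u = v^2 + 1,
  F = r_u · r_v = u*v,
  G = r_v · r_v = u^2 + 1.
Evaluating at (u, v) = (0, -1): E = 2, F = 0, G = 1.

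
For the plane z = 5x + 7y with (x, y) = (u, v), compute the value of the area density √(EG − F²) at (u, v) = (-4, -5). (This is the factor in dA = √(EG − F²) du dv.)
√(EG − F²)|_{(-4, -5)} = 5*sqrt(3)

E = 26, F = 35, G = 50, so EG − F² = 75. Taking the positive square root: √(EG − F²) = 5*sqrt(3). At (u, v) = (-4, -5): 5*sqrt(3).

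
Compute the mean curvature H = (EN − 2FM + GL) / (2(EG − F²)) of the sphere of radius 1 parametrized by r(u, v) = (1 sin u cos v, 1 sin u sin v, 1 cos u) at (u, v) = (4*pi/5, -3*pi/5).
H = -1

With E = 1, F = 0, G = sin(u)^2, L = -sin(u)/Abs(sin(u)), M = 0, N = -sin(u)^3/Abs(sin(u)), assemble
  H = (EN − 2FM + GL) / (2(EG − F²)) = -sin(u)/Abs(sin(u)).
At (u, v) = (4*pi/5, -3*pi/5): H = -1.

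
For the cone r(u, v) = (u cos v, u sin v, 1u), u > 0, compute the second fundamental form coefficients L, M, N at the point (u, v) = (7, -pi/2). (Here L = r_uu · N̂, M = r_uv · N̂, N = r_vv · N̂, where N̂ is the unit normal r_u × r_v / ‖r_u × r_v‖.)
L = 0;  M = 0;  N = 7*sqrt(2)/2

Compute the unit normal N̂(u, v) = (-sqrt(2)*u*cos(v)/(2*Abs(u)), -sqrt(2)*u*sin(v)/(2*Abs(u)), sqrt(2)*u/(2*Abs(u))), and the second partials r_uu, r_uv, r_vv. Take dot products:
  L(u, v) = r_uu · N̂ = 0,
  M(u, v) = r_uv · N̂ = 0,
  N(u, v) = r_vv · N̂ = sqrt(2)*u^2/(2*Abs(u)).
Evaluating at (u, v) = (7, -pi/2):
  L = 0, M = 0, N = 7*sqrt(2)/2.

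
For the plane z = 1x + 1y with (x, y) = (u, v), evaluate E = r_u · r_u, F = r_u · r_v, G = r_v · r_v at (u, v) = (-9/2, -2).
E = 2;  F = 1;  G = 2

Partials: r_u = (1, 0, 1), r_v = (0, 1, 1). As functions of (u, v):
  E = r_u · r_u = 2,
  F = r_u · r_v = 1,
  G = r_v · r_v = 2.
Evaluating at (u, v) = (-9/2, -2): E = 2, F = 1, G = 2.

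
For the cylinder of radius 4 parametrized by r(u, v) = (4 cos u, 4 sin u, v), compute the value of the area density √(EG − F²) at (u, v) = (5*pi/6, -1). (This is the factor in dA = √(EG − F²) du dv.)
√(EG − F²)|_{(5*pi/6, -1)} = 4

E = 16, F = 0, G = 1, so EG − F² = 16. Taking the positive square root: √(EG − F²) = 4. At (u, v) = (5*pi/6, -1): 4.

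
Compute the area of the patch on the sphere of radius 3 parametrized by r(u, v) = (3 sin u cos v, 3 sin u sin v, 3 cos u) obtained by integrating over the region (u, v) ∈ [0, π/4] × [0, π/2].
Area = 9*pi*(2 - sqrt(2))/4

Area = ∫∫ √(EG − F²) du dv with √(EG − F²) = 9*Abs(sin(u)). Integrating over [0, π/4] × [0, π/2] gives 9*pi*(2 - sqrt(2))/4.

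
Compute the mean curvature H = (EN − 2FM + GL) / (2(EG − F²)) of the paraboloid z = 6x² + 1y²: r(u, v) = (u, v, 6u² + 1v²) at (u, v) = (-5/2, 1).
H = 931*sqrt(905)/819025

With E = 144*u^2 + 1, F = 24*u*v, G = 4*v^2 + 1, L = 12/sqrt(144*u^2 + 4*v^2 + 1), M = 0, N = 2/sqrt(144*u^2 + 4*v^2 + 1), assemble
  H = (EN − 2FM + GL) / (2(EG − F²)) = (144*u^2 + 24*v^2 + 7)/(144*u^2 + 4*v^2 + 1)^(3/2).
At (u, v) = (-5/2, 1): H = 931*sqrt(905)/819025.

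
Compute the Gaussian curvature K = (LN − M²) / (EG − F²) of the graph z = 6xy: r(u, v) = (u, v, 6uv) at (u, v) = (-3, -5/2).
K = -9/75625

Coefficients of the first fundamental form: E = 36*v^2 + 1, F = 36*u*v, G = 36*u^2 + 1.
Coefficients of the second fundamental form: L = 0, M = 6/sqrt(36*u^2 + 36*v^2 + 1), N = 0.
Assemble K = (LN − M²)/(EG − F²) = -36/(1296*u^4 + 2592*u^2*v^2 + 72*u^2 + 1296*v^4 + 72*v^2 + 1). At (u, v) = (-3, -5/2): K = -9/75625.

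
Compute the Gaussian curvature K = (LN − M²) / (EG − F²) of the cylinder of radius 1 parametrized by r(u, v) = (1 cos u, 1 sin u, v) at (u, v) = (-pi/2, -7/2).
K = 0

Coefficients of the first fundamental form: E = 1, F = 0, G = 1.
Coefficients of the second fundamental form: L = -1, M = 0, N = 0.
Assemble K = (LN − M²)/(EG − F²) = 0. At (u, v) = (-pi/2, -7/2): K = 0.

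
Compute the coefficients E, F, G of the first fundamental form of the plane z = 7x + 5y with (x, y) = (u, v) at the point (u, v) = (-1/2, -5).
E = 50;  F = 35;  G = 26

Partials: r_u = (1, 0, 7), r_v = (0, 1, 5). As functions of (u, v):
  E = r_u · r_u = 50,
  F = r_u · r_v = 35,
  G = r_v · r_v = 26.
Evaluating at (u, v) = (-1/2, -5): E = 50, F = 35, G = 26.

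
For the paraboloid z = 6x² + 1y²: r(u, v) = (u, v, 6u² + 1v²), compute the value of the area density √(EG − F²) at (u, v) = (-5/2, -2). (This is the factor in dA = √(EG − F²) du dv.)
√(EG − F²)|_{(-5/2, -2)} = sqrt(917)

E = 144*u^2 + 1, F = 24*u*v, G = 4*v^2 + 1, so EG − F² = 144*u^2 + 4*v^2 + 1. Taking the positive square root: √(EG − F²) = sqrt(144*u^2 + 4*v^2 + 1). At (u, v) = (-5/2, -2): sqrt(917).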